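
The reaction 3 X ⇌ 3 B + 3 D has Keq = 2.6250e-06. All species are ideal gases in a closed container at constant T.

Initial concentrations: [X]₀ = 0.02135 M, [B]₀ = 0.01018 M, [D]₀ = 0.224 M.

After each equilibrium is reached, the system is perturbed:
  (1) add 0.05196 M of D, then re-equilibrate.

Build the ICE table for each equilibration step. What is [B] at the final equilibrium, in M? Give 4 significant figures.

Q₀ = 0.001218 vs Keq = 2.6250e-06 ⇒ Q>K, reverse
Step 1:
                  X         B         D
  I         0.02135   0.01018     0.224
  C        0.008285 -0.008285 -0.008285
  E         0.02963  0.001895    0.2157
  solve Keq expr → x = -0.002762; check Q = 2.6250e-06
Then add 0.05196 M of D.
Step 2:
                  X         B         D
  I         0.02963  0.001895    0.2677
  C       3.4793e-04 -3.4793e-04 -3.4793e-04
  E         0.02998  0.001547    0.2673
  solve Keq expr → x = -1.1598e-04; check Q = 2.6250e-06

[B]_eq = 0.001547 M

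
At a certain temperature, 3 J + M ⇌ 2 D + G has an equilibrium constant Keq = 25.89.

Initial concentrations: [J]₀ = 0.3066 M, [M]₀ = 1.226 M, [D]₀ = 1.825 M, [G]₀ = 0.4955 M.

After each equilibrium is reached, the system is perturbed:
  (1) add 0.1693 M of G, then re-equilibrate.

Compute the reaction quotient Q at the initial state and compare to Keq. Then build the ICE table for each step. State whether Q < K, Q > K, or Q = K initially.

Q₀ = 46.7; Q > K (proceeds reverse)

Q₀ = 46.7 vs Keq = 25.89 ⇒ Q>K, reverse
Step 1:
                    J           M           D           G
  init         0.3066       1.226       1.825      0.4955
  Δ           0.05519      0.0184    -0.03679     -0.0184
  eq           0.3618       1.244       1.788      0.4771
  solve Keq expr → x = -0.0184; check Q = 25.89
Then add 0.1693 M of G.
Step 2:
                    J           M           D           G
  init         0.3618       1.244       1.788      0.6464
  Δ           0.03203     0.01068    -0.02135    -0.01068
  eq           0.3938       1.255       1.767      0.6357
  solve Keq expr → x = -0.01068; check Q = 25.89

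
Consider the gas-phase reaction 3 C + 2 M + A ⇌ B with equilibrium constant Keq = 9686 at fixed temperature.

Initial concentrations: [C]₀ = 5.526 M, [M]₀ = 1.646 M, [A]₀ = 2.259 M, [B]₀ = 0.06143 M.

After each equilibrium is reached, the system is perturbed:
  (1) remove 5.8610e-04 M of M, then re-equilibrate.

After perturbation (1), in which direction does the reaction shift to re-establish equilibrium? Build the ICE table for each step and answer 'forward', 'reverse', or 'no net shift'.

Q₀ = 5.9480e-05 vs Keq = 9686 ⇒ Q<K, forward
Step 1:
                  C         M         A         B
  Initial     5.526     1.646     2.259   0.06143
  Change     -2.467    -1.645   -0.8223    0.8223
  Equil       3.059  0.001489     1.437    0.8837
  solve Keq expr → x = 0.8223; check Q = 9686
Then remove 5.8610e-04 M of M.
Step 2:
                  C         M         A         B
  Initial     3.059 9.0315e-04     1.437    0.8837
  Change  8.7759e-04 5.8506e-04 2.9253e-04 -2.9253e-04
  Equil        3.06  0.001488     1.437    0.8834
  solve Keq expr → x = -2.9253e-04; check Q = 9686

Direction: reverse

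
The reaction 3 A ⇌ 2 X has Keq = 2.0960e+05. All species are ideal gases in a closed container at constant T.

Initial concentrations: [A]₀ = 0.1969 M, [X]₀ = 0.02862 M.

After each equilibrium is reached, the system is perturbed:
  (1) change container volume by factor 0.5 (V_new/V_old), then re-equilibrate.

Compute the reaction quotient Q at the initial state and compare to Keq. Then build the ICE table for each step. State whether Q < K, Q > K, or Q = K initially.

Q₀ = 0.1073; Q < K (proceeds forward)

Q₀ = 0.1073 vs Keq = 2.0960e+05 ⇒ Q<K, forward
Step 1:
                  A         X
  init       0.1969   0.02862
  Δ          -0.192     0.128
  eq       0.004892    0.1566
  solve Keq expr → x = 0.064; check Q = 2.0960e+05
Then change container volume by factor 0.5 (V_new/V_old).
Step 2:
                  A         X
  init     0.009783    0.3133
  Δ       -0.001996  0.001331
  eq       0.007787    0.3146
  solve Keq expr → x = 6.6542e-04; check Q = 2.0960e+05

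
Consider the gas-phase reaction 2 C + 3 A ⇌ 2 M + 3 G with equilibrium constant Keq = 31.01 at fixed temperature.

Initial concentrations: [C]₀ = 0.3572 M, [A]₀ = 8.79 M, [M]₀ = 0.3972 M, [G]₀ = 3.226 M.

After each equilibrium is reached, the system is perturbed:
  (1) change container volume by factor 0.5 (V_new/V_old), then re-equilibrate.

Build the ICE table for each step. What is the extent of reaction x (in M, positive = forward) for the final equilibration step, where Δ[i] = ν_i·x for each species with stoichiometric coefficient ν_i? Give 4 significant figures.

Q₀ = 0.06113 vs Keq = 31.01 ⇒ Q<K, forward
Step 1:
                  C         A         M         G
  Initial    0.3572      8.79    0.3972     3.226
  Change    -0.3189   -0.4784    0.3189    0.4784
  Equil     0.03826     8.312    0.7161     3.704
  solve Keq expr → x = 0.1595; check Q = 31.01
Then change container volume by factor 0.5 (V_new/V_old).
Step 2:
                  C         A         M         G
  Initial   0.07653     16.62     1.432     7.409
  Change          0         0         0         0
  Equil     0.07653     16.62     1.432     7.409
  solve Keq expr → x = 0; check Q = 31.01

x = 0 M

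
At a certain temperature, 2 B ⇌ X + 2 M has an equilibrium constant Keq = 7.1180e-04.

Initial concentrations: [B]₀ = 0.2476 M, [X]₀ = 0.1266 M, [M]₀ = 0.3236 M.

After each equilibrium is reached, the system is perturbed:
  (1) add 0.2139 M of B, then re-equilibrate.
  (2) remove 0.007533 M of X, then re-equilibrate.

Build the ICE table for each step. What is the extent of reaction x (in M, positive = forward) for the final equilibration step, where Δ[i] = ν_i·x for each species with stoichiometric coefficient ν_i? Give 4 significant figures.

x = 0.004094 M

Q₀ = 0.2162 vs Keq = 7.1180e-04 ⇒ Q>K, reverse
Step 1:
                    B           X           M
  I            0.2476      0.1266      0.3236
  C            0.2225     -0.1112     -0.2225
  E            0.4701     0.01537      0.1011
  solve Keq expr → x = -0.1112; check Q = 7.1180e-04
Then add 0.2139 M of B.
Step 2:
                    B           X           M
  I             0.684     0.01537      0.1011
  C          -0.01576     0.00788     0.01576
  E            0.6682     0.02325      0.1169
  solve Keq expr → x = 0.00788; check Q = 7.1180e-04
Then remove 0.007533 M of X.
Step 3:
                    B           X           M
  I            0.6682     0.01572      0.1169
  C         -0.008188    0.004094    0.008188
  E              0.66     0.01981      0.1251
  solve Keq expr → x = 0.004094; check Q = 7.1180e-04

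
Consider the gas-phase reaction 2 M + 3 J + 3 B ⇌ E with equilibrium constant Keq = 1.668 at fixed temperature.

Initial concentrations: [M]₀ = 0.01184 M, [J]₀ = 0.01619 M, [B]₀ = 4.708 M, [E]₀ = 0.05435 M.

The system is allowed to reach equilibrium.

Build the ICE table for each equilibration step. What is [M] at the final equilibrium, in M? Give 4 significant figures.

Q₀ = 8.7548e+05 vs Keq = 1.668 ⇒ Q>K, reverse
Step 1:
                    M           J           B           E
  Initial     0.01184     0.01619       4.708     0.05435
  Change      0.09296      0.1394      0.1394    -0.04648
  Equil        0.1048      0.1556       4.847    0.007868
  solve Keq expr → x = -0.04648; check Q = 1.668

[M]_eq = 0.1048 M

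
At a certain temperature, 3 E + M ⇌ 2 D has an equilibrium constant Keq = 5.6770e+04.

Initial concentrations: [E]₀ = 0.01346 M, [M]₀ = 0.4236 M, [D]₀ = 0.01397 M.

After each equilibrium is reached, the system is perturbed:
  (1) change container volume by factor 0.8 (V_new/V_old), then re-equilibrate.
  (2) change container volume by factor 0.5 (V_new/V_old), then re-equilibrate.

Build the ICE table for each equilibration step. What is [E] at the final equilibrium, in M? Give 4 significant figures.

Q₀ = 188.9 vs Keq = 5.6770e+04 ⇒ Q<K, forward
Step 1:
                    E           M           D
  init        0.01346      0.4236     0.01397
  Δ           -0.0108     -0.0036    0.007201
  eq         0.002659        0.42     0.02117
  solve Keq expr → x = 0.0036; check Q = 5.6770e+04
Then change container volume by factor 0.8 (V_new/V_old).
Step 2:
                    E           M           D
  init       0.003324       0.525     0.02646
  Δ       -4.3811e-04 -1.4604e-04  2.9207e-04
  eq         0.002886      0.5249     0.02676
  solve Keq expr → x = 1.4604e-04; check Q = 5.6770e+04
Then change container volume by factor 0.5 (V_new/V_old).
Step 3:
                    E           M           D
  init       0.005771        1.05     0.05351
  Δ         -0.002072 -6.9080e-04    0.001382
  eq         0.003699       1.049     0.05489
  solve Keq expr → x = 6.9080e-04; check Q = 5.6770e+04

[E]_eq = 0.003699 M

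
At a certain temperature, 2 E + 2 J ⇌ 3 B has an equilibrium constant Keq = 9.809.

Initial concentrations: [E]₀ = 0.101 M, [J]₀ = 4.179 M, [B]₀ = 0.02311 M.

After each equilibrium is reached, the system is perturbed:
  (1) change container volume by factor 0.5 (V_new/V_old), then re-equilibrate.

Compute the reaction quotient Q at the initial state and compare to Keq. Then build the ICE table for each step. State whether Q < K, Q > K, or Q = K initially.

Q₀ = 6.9281e-05 vs Keq = 9.809 ⇒ Q<K, forward
Step 1:
                  E         J         B
  I           0.101     4.179   0.02311
  C        -0.09568  -0.09568    0.1435
  E        0.005319     4.083    0.1666
  solve Keq expr → x = 0.04784; check Q = 9.809
Then change container volume by factor 0.5 (V_new/V_old).
Step 2:
                  E         J         B
  I         0.01064     8.167    0.3333
  C       -0.002962 -0.002962  0.004443
  E        0.007676     8.164    0.3377
  solve Keq expr → x = 0.001481; check Q = 9.809

Q₀ = 6.9281e-05; Q < K (proceeds forward)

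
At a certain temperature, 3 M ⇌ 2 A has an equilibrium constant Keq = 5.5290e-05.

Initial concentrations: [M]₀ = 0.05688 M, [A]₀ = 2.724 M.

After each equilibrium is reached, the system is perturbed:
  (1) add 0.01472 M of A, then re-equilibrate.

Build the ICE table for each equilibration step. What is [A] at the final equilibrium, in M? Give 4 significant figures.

[A]_eq = 0.06113 M

Q₀ = 4.0321e+04 vs Keq = 5.5290e-05 ⇒ Q>K, reverse
Step 1:
                  M         A
  init      0.05688     2.724
  Δ           3.995    -2.663
  eq          4.052   0.06065
  solve Keq expr → x = -1.332; check Q = 5.5290e-05
Then add 0.01472 M of A.
Step 2:
                  M         A
  init        4.052   0.07537
  Δ         0.02136  -0.01424
  eq          4.073   0.06113
  solve Keq expr → x = -0.00712; check Q = 5.5290e-05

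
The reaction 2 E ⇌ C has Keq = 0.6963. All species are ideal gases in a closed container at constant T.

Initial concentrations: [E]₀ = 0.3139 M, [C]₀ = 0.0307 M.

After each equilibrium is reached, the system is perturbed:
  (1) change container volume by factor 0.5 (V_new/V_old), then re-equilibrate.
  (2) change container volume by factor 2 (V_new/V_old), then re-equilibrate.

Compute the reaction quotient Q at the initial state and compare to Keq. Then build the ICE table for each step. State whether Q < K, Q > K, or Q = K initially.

Q₀ = 0.3116; Q < K (proceeds forward)

Q₀ = 0.3116 vs Keq = 0.6963 ⇒ Q<K, forward
Step 1:
                   E          C
  init        0.3139     0.0307
  Δ         -0.04175    0.02087
  eq          0.2722    0.05157
  solve Keq expr → x = 0.02087; check Q = 0.6963
Then change container volume by factor 0.5 (V_new/V_old).
Step 2:
                   E          C
  init        0.5443     0.1031
  Δ         -0.08609    0.04305
  eq          0.4582     0.1462
  solve Keq expr → x = 0.04305; check Q = 0.6963
Then change container volume by factor 2 (V_new/V_old).
Step 3:
                   E          C
  init        0.2291     0.0731
  Δ          0.04305   -0.02152
  eq          0.2722    0.05157
  solve Keq expr → x = -0.02152; check Q = 0.6963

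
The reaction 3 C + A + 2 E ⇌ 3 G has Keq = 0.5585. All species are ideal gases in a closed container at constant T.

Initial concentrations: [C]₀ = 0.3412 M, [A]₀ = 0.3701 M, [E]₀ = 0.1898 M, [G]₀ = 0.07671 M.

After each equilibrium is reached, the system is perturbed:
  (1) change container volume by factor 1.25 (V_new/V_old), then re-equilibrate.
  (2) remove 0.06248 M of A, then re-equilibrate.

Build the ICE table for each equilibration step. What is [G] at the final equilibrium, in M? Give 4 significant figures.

Q₀ = 0.8523 vs Keq = 0.5585 ⇒ Q>K, reverse
Step 1:
                  C         A         E         G
  Initial    0.3412    0.3701    0.1898   0.07671
  Change   0.007334  0.002445   0.00489 -0.007334
  Equil      0.3485    0.3725    0.1947   0.06938
  solve Keq expr → x = -0.002445; check Q = 0.5585
Then change container volume by factor 1.25 (V_new/V_old).
Step 2:
                  C         A         E         G
  Initial    0.2788     0.298    0.1558    0.0555
  Change   0.008497  0.002832  0.005664 -0.008497
  Equil      0.2873    0.3009    0.1614     0.047
  solve Keq expr → x = -0.002832; check Q = 0.5585
Then remove 0.06248 M of A.
Step 3:
                  C         A         E         G
  Initial    0.2873    0.2384    0.1614     0.047
  Change   0.002715 9.0492e-04   0.00181 -0.002715
  Equil        0.29    0.2393    0.1632   0.04429
  solve Keq expr → x = -9.0492e-04; check Q = 0.5585

[G]_eq = 0.04429 M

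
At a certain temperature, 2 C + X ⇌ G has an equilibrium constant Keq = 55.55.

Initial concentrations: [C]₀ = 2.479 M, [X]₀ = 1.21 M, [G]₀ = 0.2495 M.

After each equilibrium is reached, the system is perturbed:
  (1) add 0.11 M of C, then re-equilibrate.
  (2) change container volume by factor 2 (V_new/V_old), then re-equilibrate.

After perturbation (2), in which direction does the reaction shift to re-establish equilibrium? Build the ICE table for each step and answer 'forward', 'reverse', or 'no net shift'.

Q₀ = 0.03355 vs Keq = 55.55 ⇒ Q<K, forward
Step 1:
                    C           X           G
  I             2.479        1.21      0.2495
  C            -2.098      -1.049       1.049
  E             0.381       0.161       1.298
  solve Keq expr → x = 1.049; check Q = 55.55
Then add 0.11 M of C.
Step 2:
                    C           X           G
  I             0.491       0.161       1.298
  C          -0.06198    -0.03099     0.03099
  E             0.429        0.13       1.329
  solve Keq expr → x = 0.03099; check Q = 55.55
Then change container volume by factor 2 (V_new/V_old).
Step 3:
                    C           X           G
  I            0.2145     0.06501      0.6647
  C           0.09761      0.0488     -0.0488
  E            0.3121      0.1138      0.6159
  solve Keq expr → x = -0.0488; check Q = 55.55

Direction: reverse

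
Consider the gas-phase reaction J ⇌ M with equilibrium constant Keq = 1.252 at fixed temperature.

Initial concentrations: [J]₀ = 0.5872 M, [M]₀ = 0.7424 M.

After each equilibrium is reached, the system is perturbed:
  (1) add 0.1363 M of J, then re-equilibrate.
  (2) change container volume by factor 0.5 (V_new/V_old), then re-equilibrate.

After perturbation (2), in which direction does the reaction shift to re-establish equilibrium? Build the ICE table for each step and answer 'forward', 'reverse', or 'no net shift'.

Direction: no net shift

Q₀ = 1.264 vs Keq = 1.252 ⇒ Q>K, reverse
Step 1:
                   J          M
  init        0.5872     0.7424
  Δ         0.003209  -0.003209
  eq          0.5904     0.7392
  solve Keq expr → x = -0.003209; check Q = 1.252
Then add 0.1363 M of J.
Step 2:
                   J          M
  init        0.7267     0.7392
  Δ         -0.07578    0.07578
  eq          0.6509      0.815
  solve Keq expr → x = 0.07578; check Q = 1.252
Then change container volume by factor 0.5 (V_new/V_old).
Step 3:
                   J          M
  init         1.302       1.63
  Δ                0          0
  eq           1.302       1.63
  solve Keq expr → x = 0; check Q = 1.252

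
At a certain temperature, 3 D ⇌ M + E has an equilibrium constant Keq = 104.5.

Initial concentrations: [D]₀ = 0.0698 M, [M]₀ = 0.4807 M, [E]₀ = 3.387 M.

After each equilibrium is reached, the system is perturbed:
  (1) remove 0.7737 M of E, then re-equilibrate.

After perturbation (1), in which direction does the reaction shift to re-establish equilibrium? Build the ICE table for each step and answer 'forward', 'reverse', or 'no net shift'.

Direction: forward

Q₀ = 4788 vs Keq = 104.5 ⇒ Q>K, reverse
Step 1:
                  D         M         E
  init       0.0698    0.4807     3.387
  Δ          0.1685  -0.05617  -0.05617
  eq         0.2383    0.4245     3.331
  solve Keq expr → x = -0.05617; check Q = 104.5
Then remove 0.7737 M of E.
Step 2:
                  D         M         E
  init       0.2383    0.4245     2.557
  Δ        -0.01885  0.006283  0.006283
  eq         0.2194    0.4308     2.563
  solve Keq expr → x = 0.006283; check Q = 104.5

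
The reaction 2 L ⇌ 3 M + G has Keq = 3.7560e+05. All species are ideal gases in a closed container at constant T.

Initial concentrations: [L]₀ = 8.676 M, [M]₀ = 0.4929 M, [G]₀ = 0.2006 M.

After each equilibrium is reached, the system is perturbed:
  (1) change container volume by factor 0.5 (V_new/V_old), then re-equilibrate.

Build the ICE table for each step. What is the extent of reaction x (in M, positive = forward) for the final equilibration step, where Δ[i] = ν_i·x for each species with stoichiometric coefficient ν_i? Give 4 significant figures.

Q₀ = 3.1913e-04 vs Keq = 3.7560e+05 ⇒ Q<K, forward
Step 1:
                    L           M           G
  I             8.676      0.4929      0.2006
  C             -8.51       12.76       4.255
  E            0.1663       13.26       4.455
  solve Keq expr → x = 4.255; check Q = 3.7560e+05
Then change container volume by factor 0.5 (V_new/V_old).
Step 2:
                    L           M           G
  I            0.3325       26.52       8.911
  C            0.3095     -0.4642     -0.1547
  E             0.642       26.05       8.756
  solve Keq expr → x = -0.1547; check Q = 3.7560e+05

x = -0.1547 M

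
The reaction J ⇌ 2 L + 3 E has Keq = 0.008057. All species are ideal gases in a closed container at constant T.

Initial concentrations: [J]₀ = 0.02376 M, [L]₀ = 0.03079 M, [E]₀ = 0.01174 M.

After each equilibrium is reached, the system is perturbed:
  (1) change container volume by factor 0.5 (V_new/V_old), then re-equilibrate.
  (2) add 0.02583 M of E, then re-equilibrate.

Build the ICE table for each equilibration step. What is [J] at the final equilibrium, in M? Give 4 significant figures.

Q₀ = 6.4562e-08 vs Keq = 0.008057 ⇒ Q<K, forward
Step 1:
                   J          L          E
  init       0.02376    0.03079    0.01174
  Δ         -0.02335     0.0467    0.07006
  eq      4.0791e-04    0.07749     0.0818
  solve Keq expr → x = 0.02335; check Q = 0.008057
Then change container volume by factor 0.5 (V_new/V_old).
Step 2:
                   J          L          E
  init    8.1582e-04      0.155     0.1636
  Δ         0.006602    -0.0132    -0.0198
  eq        0.007417     0.1418     0.1438
  solve Keq expr → x = -0.006602; check Q = 0.008057
Then add 0.02583 M of E.
Step 3:
                   J          L          E
  init      0.007417     0.1418     0.1696
  Δ         0.002488  -0.004975  -0.007463
  eq        0.009905     0.1368     0.1622
  solve Keq expr → x = -0.002488; check Q = 0.008057

[J]_eq = 0.009905 M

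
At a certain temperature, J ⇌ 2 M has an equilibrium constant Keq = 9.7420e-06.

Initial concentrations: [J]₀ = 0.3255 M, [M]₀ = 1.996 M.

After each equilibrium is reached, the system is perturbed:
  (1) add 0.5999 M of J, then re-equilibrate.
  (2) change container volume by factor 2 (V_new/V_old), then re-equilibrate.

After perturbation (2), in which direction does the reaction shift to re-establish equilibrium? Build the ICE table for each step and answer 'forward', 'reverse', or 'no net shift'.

Direction: forward

Q₀ = 12.24 vs Keq = 9.7420e-06 ⇒ Q>K, reverse
Step 1:
                   J          M
  init        0.3255      1.996
  Δ           0.9962     -1.992
  eq           1.322   0.003588
  solve Keq expr → x = -0.9962; check Q = 9.7420e-06
Then add 0.5999 M of J.
Step 2:
                   J          M
  init         1.922   0.003588
  Δ       -3.6898e-04 7.3796e-04
  eq           1.921   0.004326
  solve Keq expr → x = 3.6898e-04; check Q = 9.7420e-06
Then change container volume by factor 2 (V_new/V_old).
Step 3:
                   J          M
  init        0.9606   0.002163
  Δ       -4.4764e-04 8.9529e-04
  eq          0.9602   0.003058
  solve Keq expr → x = 4.4764e-04; check Q = 9.7420e-06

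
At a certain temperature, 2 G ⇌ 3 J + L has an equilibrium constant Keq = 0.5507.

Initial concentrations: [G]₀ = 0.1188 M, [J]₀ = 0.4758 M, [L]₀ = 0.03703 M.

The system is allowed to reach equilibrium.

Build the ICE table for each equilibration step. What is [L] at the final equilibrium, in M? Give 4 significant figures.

Q₀ = 0.2826 vs Keq = 0.5507 ⇒ Q<K, forward
Step 1:
                    G           J           L
  init         0.1188      0.4758     0.03703
  Δ          -0.01687     0.02531    0.008437
  eq           0.1019      0.5011     0.04547
  solve Keq expr → x = 0.008437; check Q = 0.5507

[L]_eq = 0.04547 M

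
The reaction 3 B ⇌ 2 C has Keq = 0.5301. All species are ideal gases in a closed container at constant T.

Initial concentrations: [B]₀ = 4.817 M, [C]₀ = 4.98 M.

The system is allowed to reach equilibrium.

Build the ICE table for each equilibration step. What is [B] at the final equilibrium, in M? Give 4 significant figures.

Q₀ = 0.2219 vs Keq = 0.5301 ⇒ Q<K, forward
Step 1:
                    B           C
  init          4.817        4.98
  Δ           -0.9228      0.6152
  eq            3.894       5.595
  solve Keq expr → x = 0.3076; check Q = 0.5301

[B]_eq = 3.894 M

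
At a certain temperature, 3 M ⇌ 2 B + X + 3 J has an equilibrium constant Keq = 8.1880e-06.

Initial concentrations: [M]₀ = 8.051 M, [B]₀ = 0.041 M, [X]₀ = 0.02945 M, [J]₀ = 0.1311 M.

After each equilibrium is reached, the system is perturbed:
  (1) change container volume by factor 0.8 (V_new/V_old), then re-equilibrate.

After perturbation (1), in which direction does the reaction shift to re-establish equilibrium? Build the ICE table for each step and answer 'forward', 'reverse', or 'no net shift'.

Q₀ = 2.1375e-10 vs Keq = 8.1880e-06 ⇒ Q<K, forward
Step 1:
                  M         B         X         J
  Initial     8.051     0.041   0.02945    0.1311
  Change    -0.4386    0.2924    0.1462    0.4386
  Equil       7.612    0.3334    0.1757    0.5697
  solve Keq expr → x = 0.1462; check Q = 8.1880e-06
Then change container volume by factor 0.8 (V_new/V_old).
Step 2:
                  M         B         X         J
  Initial     9.515    0.4168    0.2196    0.7122
  Change    0.06876  -0.04584  -0.02292  -0.06876
  Equil       9.584    0.3709    0.1967    0.6434
  solve Keq expr → x = -0.02292; check Q = 8.1880e-06

Direction: reverse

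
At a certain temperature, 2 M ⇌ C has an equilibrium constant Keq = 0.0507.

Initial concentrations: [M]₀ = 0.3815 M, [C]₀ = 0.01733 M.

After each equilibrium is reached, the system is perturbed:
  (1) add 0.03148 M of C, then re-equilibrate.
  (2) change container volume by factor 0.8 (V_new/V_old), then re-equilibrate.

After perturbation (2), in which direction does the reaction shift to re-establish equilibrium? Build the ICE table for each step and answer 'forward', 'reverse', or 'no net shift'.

Direction: forward

Q₀ = 0.1191 vs Keq = 0.0507 ⇒ Q>K, reverse
Step 1:
                    M           C
  I            0.3815     0.01733
  C           0.01844    -0.00922
  E            0.3999     0.00811
  solve Keq expr → x = -0.00922; check Q = 0.0507
Then add 0.03148 M of C.
Step 2:
                    M           C
  I            0.3999     0.03959
  C           0.05792    -0.02896
  E            0.4579     0.01063
  solve Keq expr → x = -0.02896; check Q = 0.0507
Then change container volume by factor 0.8 (V_new/V_old).
Step 3:
                    M           C
  I            0.5723     0.01329
  C         -0.005955    0.002978
  E            0.5664     0.01626
  solve Keq expr → x = 0.002978; check Q = 0.0507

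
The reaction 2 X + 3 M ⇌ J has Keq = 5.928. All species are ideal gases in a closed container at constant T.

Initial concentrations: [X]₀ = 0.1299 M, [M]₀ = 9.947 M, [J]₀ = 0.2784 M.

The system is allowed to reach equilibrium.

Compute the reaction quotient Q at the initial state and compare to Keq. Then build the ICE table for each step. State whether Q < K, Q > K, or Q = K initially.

Q₀ = 0.01676 vs Keq = 5.928 ⇒ Q<K, forward
Step 1:
                   X          M          J
  I           0.1299      9.947     0.2784
  C          -0.1221    -0.1831    0.06103
  E         0.007843      9.764     0.3394
  solve Keq expr → x = 0.06103; check Q = 5.928

Q₀ = 0.01676; Q < K (proceeds forward)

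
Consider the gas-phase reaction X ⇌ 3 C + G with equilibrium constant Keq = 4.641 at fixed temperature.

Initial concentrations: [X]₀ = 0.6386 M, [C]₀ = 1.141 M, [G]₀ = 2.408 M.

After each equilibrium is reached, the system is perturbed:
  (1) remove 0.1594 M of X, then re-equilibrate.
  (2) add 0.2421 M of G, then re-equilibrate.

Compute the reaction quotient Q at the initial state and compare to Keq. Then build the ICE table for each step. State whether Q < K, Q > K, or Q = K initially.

Q₀ = 5.601; Q > K (proceeds reverse)

Q₀ = 5.601 vs Keq = 4.641 ⇒ Q>K, reverse
Step 1:
                   X          C          G
  Initial     0.6386      1.141      2.408
  Change     0.01871   -0.05614   -0.01871
  Equil       0.6573      1.085      2.389
  solve Keq expr → x = -0.01871; check Q = 4.641
Then remove 0.1594 M of X.
Step 2:
                   X          C          G
  Initial     0.4979      1.085      2.389
  Change     0.02529   -0.07588   -0.02529
  Equil       0.5232      1.009      2.364
  solve Keq expr → x = -0.02529; check Q = 4.641
Then add 0.2421 M of G.
Step 3:
                   X          C          G
  Initial     0.5232      1.009      2.606
  Change    0.008616   -0.02585  -0.008616
  Equil       0.5318     0.9831      2.597
  solve Keq expr → x = -0.008616; check Q = 4.641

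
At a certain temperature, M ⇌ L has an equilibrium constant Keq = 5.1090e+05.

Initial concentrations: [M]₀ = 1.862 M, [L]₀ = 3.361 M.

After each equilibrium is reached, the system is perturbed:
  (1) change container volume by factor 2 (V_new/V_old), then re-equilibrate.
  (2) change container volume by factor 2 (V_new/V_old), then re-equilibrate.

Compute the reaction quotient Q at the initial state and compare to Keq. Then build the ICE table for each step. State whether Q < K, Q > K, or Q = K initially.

Q₀ = 1.805; Q < K (proceeds forward)

Q₀ = 1.805 vs Keq = 5.1090e+05 ⇒ Q<K, forward
Step 1:
                  M         L
  Initial     1.862     3.361
  Change     -1.862     1.862
  Equil   1.0223e-05     5.223
  solve Keq expr → x = 1.862; check Q = 5.1090e+05
Then change container volume by factor 2 (V_new/V_old).
Step 2:
                  M         L
  Initial 5.1116e-06     2.611
  Change          0         0
  Equil   5.1116e-06     2.611
  solve Keq expr → x = 0; check Q = 5.1090e+05
Then change container volume by factor 2 (V_new/V_old).
Step 3:
                  M         L
  Initial 2.5558e-06     1.306
  Change          0         0
  Equil   2.5558e-06     1.306
  solve Keq expr → x = 0; check Q = 5.1090e+05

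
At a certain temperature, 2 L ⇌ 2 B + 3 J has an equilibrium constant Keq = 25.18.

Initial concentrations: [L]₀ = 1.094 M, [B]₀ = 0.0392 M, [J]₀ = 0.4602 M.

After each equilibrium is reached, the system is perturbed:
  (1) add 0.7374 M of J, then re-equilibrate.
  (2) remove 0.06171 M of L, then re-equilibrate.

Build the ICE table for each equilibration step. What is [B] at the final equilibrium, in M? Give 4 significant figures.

[B]_eq = 0.6614 M

Q₀ = 1.2513e-04 vs Keq = 25.18 ⇒ Q<K, forward
Step 1:
                   L          B          J
  I            1.094     0.0392     0.4602
  C          -0.7662     0.7662      1.149
  E           0.3278     0.8054       1.61
  solve Keq expr → x = 0.3831; check Q = 25.18
Then add 0.7374 M of J.
Step 2:
                   L          B          J
  I           0.3278     0.8054      2.347
  C           0.1142    -0.1142    -0.1714
  E            0.442     0.6912      2.176
  solve Keq expr → x = -0.05712; check Q = 25.18
Then remove 0.06171 M of L.
Step 3:
                   L          B          J
  I           0.3803     0.6912      2.176
  C          0.02974   -0.02974   -0.04462
  E             0.41     0.6614      2.131
  solve Keq expr → x = -0.01487; check Q = 25.18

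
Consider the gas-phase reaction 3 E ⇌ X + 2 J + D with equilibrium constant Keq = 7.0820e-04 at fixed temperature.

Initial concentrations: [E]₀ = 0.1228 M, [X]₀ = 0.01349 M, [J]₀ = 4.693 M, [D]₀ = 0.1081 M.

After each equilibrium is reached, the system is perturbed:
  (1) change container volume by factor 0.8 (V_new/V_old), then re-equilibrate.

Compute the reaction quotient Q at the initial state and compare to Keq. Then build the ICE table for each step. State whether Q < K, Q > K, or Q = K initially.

Q₀ = 17.34; Q > K (proceeds reverse)

Q₀ = 17.34 vs Keq = 7.0820e-04 ⇒ Q>K, reverse
Step 1:
                   E          X          J          D
  Initial     0.1228    0.01349      4.693     0.1081
  Change     0.04047   -0.01349   -0.02698   -0.01349
  Equil       0.1633 1.4962e-06      4.666    0.09461
  solve Keq expr → x = -0.01349; check Q = 7.0820e-04
Then change container volume by factor 0.8 (V_new/V_old).
Step 2:
                   E          X          J          D
  Initial     0.2041 1.8703e-06      5.833     0.1183
  Change  1.1221e-06 -3.7403e-07 -7.4806e-07 -3.7403e-07
  Equil       0.2041 1.4963e-06      5.833     0.1183
  solve Keq expr → x = -3.7403e-07; check Q = 7.0820e-04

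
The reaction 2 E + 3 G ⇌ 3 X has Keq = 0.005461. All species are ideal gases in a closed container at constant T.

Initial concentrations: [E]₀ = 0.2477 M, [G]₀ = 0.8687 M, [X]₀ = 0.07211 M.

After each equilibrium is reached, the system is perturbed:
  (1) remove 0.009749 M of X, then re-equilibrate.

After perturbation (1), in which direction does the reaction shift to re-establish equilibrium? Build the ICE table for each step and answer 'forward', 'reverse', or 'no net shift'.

Direction: forward

Q₀ = 0.009322 vs Keq = 0.005461 ⇒ Q>K, reverse
Step 1:
                   E          G          X
  Initial     0.2477     0.8687    0.07211
  Change     0.00666   0.009991  -0.009991
  Equil       0.2544     0.8787    0.06212
  solve Keq expr → x = -0.00333; check Q = 0.005461
Then remove 0.009749 M of X.
Step 2:
                   E          G          X
  Initial     0.2544     0.8787    0.05237
  Change   -0.005514  -0.008272   0.008272
  Equil       0.2488     0.8704    0.06064
  solve Keq expr → x = 0.002757; check Q = 0.005461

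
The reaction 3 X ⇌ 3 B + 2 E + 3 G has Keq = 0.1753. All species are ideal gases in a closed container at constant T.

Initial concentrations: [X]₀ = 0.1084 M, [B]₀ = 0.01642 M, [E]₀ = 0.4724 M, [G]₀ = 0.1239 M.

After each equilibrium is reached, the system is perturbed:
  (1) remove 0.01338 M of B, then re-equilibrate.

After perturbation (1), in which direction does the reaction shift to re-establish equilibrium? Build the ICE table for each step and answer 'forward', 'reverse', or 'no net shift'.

Q₀ = 1.4752e-06 vs Keq = 0.1753 ⇒ Q<K, forward
Step 1:
                   X          B          E          G
  init        0.1084    0.01642     0.4724     0.1239
  Δ         -0.08401    0.08401    0.05601    0.08401
  eq         0.02439     0.1004     0.5284     0.2079
  solve Keq expr → x = 0.028; check Q = 0.1753
Then remove 0.01338 M of B.
Step 2:
                   X          B          E          G
  init       0.02439    0.08705     0.5284     0.2079
  Δ        -0.002379   0.002379   0.001586   0.002379
  eq         0.02201    0.08943       0.53     0.2103
  solve Keq expr → x = 7.9294e-04; check Q = 0.1753

Direction: forward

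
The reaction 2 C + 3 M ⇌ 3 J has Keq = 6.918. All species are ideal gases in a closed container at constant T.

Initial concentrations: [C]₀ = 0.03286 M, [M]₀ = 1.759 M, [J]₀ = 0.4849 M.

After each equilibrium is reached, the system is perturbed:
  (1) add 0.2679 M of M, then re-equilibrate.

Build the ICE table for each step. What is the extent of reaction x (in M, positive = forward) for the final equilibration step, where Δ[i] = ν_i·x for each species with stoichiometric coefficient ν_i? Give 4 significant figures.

Q₀ = 19.4 vs Keq = 6.918 ⇒ Q>K, reverse
Step 1:
                    C           M           J
  init        0.03286       1.759      0.4849
  Δ           0.01685     0.02527    -0.02527
  eq          0.04971       1.784      0.4596
  solve Keq expr → x = -0.008424; check Q = 6.918
Then add 0.2679 M of M.
Step 2:
                    C           M           J
  init        0.04971       2.052      0.4596
  Δ         -0.007559    -0.01134     0.01134
  eq          0.04215       2.041       0.471
  solve Keq expr → x = 0.00378; check Q = 6.918

x = 0.00378 M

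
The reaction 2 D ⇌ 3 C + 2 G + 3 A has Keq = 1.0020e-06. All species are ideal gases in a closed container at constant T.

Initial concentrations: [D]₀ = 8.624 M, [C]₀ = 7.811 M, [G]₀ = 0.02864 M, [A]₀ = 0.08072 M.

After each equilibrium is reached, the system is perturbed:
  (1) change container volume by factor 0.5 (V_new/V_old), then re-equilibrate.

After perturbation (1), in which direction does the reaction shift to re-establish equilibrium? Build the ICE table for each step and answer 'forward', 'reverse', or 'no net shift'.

Q₀ = 2.7643e-06 vs Keq = 1.0020e-06 ⇒ Q>K, reverse
Step 1:
                   D          C          G          A
  init         8.624      7.811    0.02864    0.08072
  Δ         0.007194   -0.01079  -0.007194   -0.01079
  eq           8.631        7.8    0.02145    0.06993
  solve Keq expr → x = -0.003597; check Q = 1.0020e-06
Then change container volume by factor 0.5 (V_new/V_old).
Step 2:
                   D          C          G          A
  init         17.26       15.6    0.04289     0.1399
  Δ           0.0326    -0.0489    -0.0326    -0.0489
  eq           17.29      15.55    0.01029    0.09096
  solve Keq expr → x = -0.0163; check Q = 1.0020e-06

Direction: reverse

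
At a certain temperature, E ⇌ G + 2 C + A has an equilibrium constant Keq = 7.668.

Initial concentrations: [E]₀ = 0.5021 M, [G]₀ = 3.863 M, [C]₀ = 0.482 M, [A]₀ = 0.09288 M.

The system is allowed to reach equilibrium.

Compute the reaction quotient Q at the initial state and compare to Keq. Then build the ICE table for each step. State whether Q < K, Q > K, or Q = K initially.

Q₀ = 0.166 vs Keq = 7.668 ⇒ Q<K, forward
Step 1:
                    E           G           C           A
  init         0.5021       3.863       0.482     0.09288
  Δ           -0.2814      0.2814      0.5627      0.2814
  eq           0.2207       4.144       1.045      0.3742
  solve Keq expr → x = 0.2814; check Q = 7.668

Q₀ = 0.166; Q < K (proceeds forward)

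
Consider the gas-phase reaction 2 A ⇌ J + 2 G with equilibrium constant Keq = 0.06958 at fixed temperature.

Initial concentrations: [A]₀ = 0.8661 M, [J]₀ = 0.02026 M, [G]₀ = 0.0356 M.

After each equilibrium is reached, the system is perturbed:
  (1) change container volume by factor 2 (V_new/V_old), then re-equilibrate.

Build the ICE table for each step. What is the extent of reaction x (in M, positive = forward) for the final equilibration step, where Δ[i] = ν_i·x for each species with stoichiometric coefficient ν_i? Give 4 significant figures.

x = 0.01475 M

Q₀ = 3.4230e-05 vs Keq = 0.06958 ⇒ Q<K, forward
Step 1:
                  A         J         G
  Initial    0.8661   0.02026    0.0356
  Change    -0.3123    0.1561    0.3123
  Equil      0.5538    0.1764    0.3479
  solve Keq expr → x = 0.1561; check Q = 0.06958
Then change container volume by factor 2 (V_new/V_old).
Step 2:
                  A         J         G
  Initial    0.2769   0.08819    0.1739
  Change   -0.02949   0.01475   0.02949
  Equil      0.2474    0.1029    0.2034
  solve Keq expr → x = 0.01475; check Q = 0.06958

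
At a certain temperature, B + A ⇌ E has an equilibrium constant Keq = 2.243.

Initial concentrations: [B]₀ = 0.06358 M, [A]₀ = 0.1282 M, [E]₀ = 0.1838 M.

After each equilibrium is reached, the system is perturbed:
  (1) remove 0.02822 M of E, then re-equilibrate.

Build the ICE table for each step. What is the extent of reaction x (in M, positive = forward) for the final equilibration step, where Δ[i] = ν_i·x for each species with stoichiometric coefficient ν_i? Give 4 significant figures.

x = 0.0153 M

Q₀ = 22.55 vs Keq = 2.243 ⇒ Q>K, reverse
Step 1:
                    B           A           E
  Initial     0.06358      0.1282      0.1838
  Change          0.1         0.1        -0.1
  Equil        0.1636      0.2282     0.08376
  solve Keq expr → x = -0.1; check Q = 2.243
Then remove 0.02822 M of E.
Step 2:
                    B           A           E
  Initial      0.1636      0.2282     0.05554
  Change      -0.0153     -0.0153      0.0153
  Equil        0.1483      0.2129     0.07084
  solve Keq expr → x = 0.0153; check Q = 2.243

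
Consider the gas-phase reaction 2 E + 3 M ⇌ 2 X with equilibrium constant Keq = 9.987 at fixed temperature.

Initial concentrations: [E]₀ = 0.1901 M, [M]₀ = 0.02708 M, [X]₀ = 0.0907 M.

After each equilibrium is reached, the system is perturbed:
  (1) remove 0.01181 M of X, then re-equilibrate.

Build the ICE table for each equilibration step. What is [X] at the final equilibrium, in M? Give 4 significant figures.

[X]_eq = 0.02639 M

Q₀ = 1.1463e+04 vs Keq = 9.987 ⇒ Q>K, reverse
Step 1:
                   E          M          X
  Initial     0.1901    0.02708     0.0907
  Change     0.05944    0.08917   -0.05944
  Equil       0.2495     0.1162    0.03126
  solve Keq expr → x = -0.02972; check Q = 9.987
Then remove 0.01181 M of X.
Step 2:
                   E          M          X
  Initial     0.2495     0.1162    0.01945
  Change   -0.006947   -0.01042   0.006947
  Equil       0.2426     0.1058    0.02639
  solve Keq expr → x = 0.003474; check Q = 9.987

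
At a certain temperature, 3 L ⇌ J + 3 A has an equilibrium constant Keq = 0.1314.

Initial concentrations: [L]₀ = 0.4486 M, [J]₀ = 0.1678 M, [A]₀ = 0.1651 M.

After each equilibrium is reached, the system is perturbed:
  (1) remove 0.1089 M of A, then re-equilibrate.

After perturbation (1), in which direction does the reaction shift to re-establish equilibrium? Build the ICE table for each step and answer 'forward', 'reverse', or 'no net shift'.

Direction: forward

Q₀ = 0.008365 vs Keq = 0.1314 ⇒ Q<K, forward
Step 1:
                   L          J          A
  Initial     0.4486     0.1678     0.1651
  Change     -0.1185    0.03949     0.1185
  Equil       0.3301     0.2073     0.2836
  solve Keq expr → x = 0.03949; check Q = 0.1314
Then remove 0.1089 M of A.
Step 2:
                   L          J          A
  Initial     0.3301     0.2073     0.1747
  Change    -0.05504    0.01835    0.05504
  Equil       0.2751     0.2256     0.2297
  solve Keq expr → x = 0.01835; check Q = 0.1314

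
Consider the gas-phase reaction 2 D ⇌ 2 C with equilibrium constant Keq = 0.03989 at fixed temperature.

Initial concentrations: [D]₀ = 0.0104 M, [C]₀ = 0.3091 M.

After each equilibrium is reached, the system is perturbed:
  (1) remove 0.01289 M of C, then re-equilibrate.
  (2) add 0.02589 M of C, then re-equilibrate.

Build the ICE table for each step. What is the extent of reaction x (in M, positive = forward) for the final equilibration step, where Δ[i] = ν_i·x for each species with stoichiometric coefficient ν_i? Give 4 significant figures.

x = -0.01079 M

Q₀ = 883.3 vs Keq = 0.03989 ⇒ Q>K, reverse
Step 1:
                   D          C
  init        0.0104     0.3091
  Δ           0.2559    -0.2559
  eq          0.2663    0.05319
  solve Keq expr → x = -0.128; check Q = 0.03989
Then remove 0.01289 M of C.
Step 2:
                   D          C
  init        0.2663     0.0403
  Δ         -0.01074    0.01074
  eq          0.2556    0.05104
  solve Keq expr → x = 0.005372; check Q = 0.03989
Then add 0.02589 M of C.
Step 3:
                   D          C
  init        0.2556    0.07693
  Δ          0.02158   -0.02158
  eq          0.2771    0.05535
  solve Keq expr → x = -0.01079; check Q = 0.03989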